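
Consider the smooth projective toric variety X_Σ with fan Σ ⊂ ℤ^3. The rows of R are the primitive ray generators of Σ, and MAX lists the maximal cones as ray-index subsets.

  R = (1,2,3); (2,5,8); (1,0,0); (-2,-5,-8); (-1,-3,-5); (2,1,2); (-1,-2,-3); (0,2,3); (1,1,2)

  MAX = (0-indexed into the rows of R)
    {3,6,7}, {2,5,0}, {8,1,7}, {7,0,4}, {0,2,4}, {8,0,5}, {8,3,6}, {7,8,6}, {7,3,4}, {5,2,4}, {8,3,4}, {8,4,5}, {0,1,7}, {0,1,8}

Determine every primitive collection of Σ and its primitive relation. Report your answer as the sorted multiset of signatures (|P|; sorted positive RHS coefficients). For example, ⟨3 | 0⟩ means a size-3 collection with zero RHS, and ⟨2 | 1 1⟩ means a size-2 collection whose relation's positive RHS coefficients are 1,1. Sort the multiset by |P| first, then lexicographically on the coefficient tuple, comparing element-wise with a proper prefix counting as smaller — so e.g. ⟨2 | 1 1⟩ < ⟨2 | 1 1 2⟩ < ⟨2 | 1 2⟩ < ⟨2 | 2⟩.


|primitive collections| = 20. Relations:

  P={0,6}:  v_{0} + v_{6} = 0  →  sig = ⟨2 | 0⟩
  P={1,3}:  v_{1} + v_{3} = 0  →  sig = ⟨2 | 0⟩
  P={0,3}:  v_{0} + v_{3} = v_{4}  →  sig = ⟨2 | 1⟩
  P={1,4}:  v_{1} + v_{4} = v_{0}  →  sig = ⟨2 | 1⟩
  P={2,7}:  v_{2} + v_{7} = v_{0}  →  sig = ⟨2 | 1⟩
  P={2,8}:  v_{2} + v_{8} = v_{5}  →  sig = ⟨2 | 1⟩
  P={4,6}:  v_{4} + v_{6} = v_{3}  →  sig = ⟨2 | 1⟩
  P={1,6}:  v_{1} + v_{6} = v_{7} + v_{8}  →  sig = ⟨2 | 1 1⟩
  P={2,6}:  v_{2} + v_{6} = v_{4} + v_{8}  →  sig = ⟨2 | 1 1⟩
  P={5,7}:  v_{5} + v_{7} = v_{0} + v_{8}  →  sig = ⟨2 | 1 1⟩
  P={1,2}:  v_{1} + v_{2} = 2·v_{0} + v_{8}  →  sig = ⟨2 | 1 2⟩
  P={2,3}:  v_{2} + v_{3} = 2·v_{4} + v_{8}  →  sig = ⟨2 | 1 2⟩
  P={5,6}:  v_{5} + v_{6} = v_{4} + 2·v_{8}  →  sig = ⟨2 | 1 2⟩
  P={1,5}:  v_{1} + v_{5} = 2·v_{0} + 2·v_{8}  →  sig = ⟨2 | 2 2⟩
  P={3,5}:  v_{3} + v_{5} = 2·v_{4} + 2·v_{8}  →  sig = ⟨2 | 2 2⟩
  P={4,7,8}:  v_{4} + v_{7} + v_{8} = 0  →  sig = ⟨3 | 0⟩
  P={0,4,8}:  v_{0} + v_{4} + v_{8} = v_{2}  →  sig = ⟨3 | 1⟩
  P={0,7,8}:  v_{0} + v_{7} + v_{8} = v_{1}  →  sig = ⟨3 | 1⟩
  P={3,7,8}:  v_{3} + v_{7} + v_{8} = v_{6}  →  sig = ⟨3 | 1⟩
  P={0,4,5}:  v_{0} + v_{4} + v_{5} = 2·v_{2}  →  sig = ⟨3 | 2⟩

Hence PRS(X_Σ) =
    |P|=2: 15 collections, coeffs (), (), (1), (1), (1), (1), (1), (1,1), (1,1), (1,1), (1,2), (1,2), (1,2), (2,2), (2,2)
    |P|=3: 5 collections, coeffs (), (1), (1), (1), (2)


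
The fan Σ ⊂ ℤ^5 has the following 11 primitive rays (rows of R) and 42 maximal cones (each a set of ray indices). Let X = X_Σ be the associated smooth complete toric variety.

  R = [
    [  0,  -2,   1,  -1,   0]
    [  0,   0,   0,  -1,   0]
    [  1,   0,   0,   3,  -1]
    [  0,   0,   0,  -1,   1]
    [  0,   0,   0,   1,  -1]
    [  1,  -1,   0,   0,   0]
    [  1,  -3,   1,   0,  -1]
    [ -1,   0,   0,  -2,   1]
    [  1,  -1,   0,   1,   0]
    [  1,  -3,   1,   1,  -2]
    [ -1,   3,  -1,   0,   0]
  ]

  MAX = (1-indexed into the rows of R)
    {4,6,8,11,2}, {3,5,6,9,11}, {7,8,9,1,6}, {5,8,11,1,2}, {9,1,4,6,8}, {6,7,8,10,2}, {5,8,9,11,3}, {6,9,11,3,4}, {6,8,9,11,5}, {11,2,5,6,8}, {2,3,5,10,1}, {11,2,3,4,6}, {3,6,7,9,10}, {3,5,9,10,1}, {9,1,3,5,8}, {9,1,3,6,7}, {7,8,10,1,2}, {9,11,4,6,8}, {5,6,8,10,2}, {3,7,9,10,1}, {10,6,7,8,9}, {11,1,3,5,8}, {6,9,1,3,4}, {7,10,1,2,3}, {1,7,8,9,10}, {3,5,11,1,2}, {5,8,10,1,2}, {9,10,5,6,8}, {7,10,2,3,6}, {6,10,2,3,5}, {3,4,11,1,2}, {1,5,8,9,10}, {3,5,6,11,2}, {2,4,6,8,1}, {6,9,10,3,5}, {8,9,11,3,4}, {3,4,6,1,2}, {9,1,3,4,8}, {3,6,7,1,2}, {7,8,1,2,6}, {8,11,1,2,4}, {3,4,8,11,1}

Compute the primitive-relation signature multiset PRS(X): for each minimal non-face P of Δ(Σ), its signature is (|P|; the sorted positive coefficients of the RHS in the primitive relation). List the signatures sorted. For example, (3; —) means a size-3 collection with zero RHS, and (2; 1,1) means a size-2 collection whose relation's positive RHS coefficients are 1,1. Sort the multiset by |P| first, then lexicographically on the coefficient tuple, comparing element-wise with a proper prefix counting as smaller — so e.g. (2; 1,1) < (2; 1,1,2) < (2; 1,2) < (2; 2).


Minimal non-faces — 15 found among 11 rays, 42 max cones:

  • {4,5}:  v_{4} + v_{5} = 0  ⟹  sig = (2; —)
  • {2,9}:  v_{2} + v_{9} = v_{6}  ⟹  sig = (2; 1)
  • {4,10}:  v_{4} + v_{10} = v_{7}  ⟹  sig = (2; 1)
  • {5,7}:  v_{5} + v_{7} = v_{10}  ⟹  sig = (2; 1)
  • {4,7}:  v_{4} + v_{7} = v_{1} + v_{6}  ⟹  sig = (2; 1,1)
  • {7,11}:  v_{7} + v_{11} = v_{2} + v_{5}  ⟹  sig = (2; 1,1)
  • {10,11}:  v_{10} + v_{11} = v_{2} + 2·v_{5}  ⟹  sig = (2; 1,2)
  • {1,9,11}:  v_{1} + v_{9} + v_{11} = 0  ⟹  sig = (3; —)
  • {2,3,8}:  v_{2} + v_{3} + v_{8} = 0  ⟹  sig = (3; —)
  • {1,5,6}:  v_{1} + v_{5} + v_{6} = v_{7}  ⟹  sig = (3; 1)
  • {1,6,11}:  v_{1} + v_{6} + v_{11} = v_{2}  ⟹  sig = (3; 1)
  • {3,6,8}:  v_{3} + v_{6} + v_{8} = v_{9}  ⟹  sig = (3; 1)
  • {3,7,8}:  v_{3} + v_{7} + v_{8} = v_{1} + v_{5} + v_{9}  ⟹  sig = (3; 1,1,1)
  • {3,8,10}:  v_{3} + v_{8} + v_{10} = v_{1} + 2·v_{5} + v_{9}  ⟹  sig = (3; 1,1,2)
  • {1,6,10}:  v_{1} + v_{6} + v_{10} = 2·v_{7}  ⟹  sig = (3; 2)

Hence PRS(X_Σ) =
    (2; —)
    (2; 1)
    (2; 1)
    (2; 1)
    (2; 1,1)
    (2; 1,1)
    (2; 1,2)
    (3; —)
    (3; —)
    (3; 1)
    (3; 1)
    (3; 1)
    (3; 1,1,1)
    (3; 1,1,2)
    (3; 2)


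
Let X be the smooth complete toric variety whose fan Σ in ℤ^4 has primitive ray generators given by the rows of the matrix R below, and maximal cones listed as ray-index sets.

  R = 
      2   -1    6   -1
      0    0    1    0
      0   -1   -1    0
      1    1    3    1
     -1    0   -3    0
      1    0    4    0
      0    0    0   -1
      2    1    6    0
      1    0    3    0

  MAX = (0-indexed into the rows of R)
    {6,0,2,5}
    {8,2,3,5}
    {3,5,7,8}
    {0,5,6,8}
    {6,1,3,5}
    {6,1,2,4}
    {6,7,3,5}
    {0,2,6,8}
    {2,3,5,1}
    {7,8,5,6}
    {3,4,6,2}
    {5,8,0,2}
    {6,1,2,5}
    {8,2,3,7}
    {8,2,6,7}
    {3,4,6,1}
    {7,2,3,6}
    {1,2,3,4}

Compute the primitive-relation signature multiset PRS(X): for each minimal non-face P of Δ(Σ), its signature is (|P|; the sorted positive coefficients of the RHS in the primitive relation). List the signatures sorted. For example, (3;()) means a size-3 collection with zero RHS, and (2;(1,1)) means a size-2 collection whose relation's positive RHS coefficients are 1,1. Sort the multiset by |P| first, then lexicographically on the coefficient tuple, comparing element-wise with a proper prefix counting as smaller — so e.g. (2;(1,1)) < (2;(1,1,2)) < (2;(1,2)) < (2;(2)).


14 collections generate NE(X_Σ); each relation:

  {4,8}:  v_{4} + v_{8} = 0  so sig = (2;())
  {1,8}:  v_{1} + v_{8} = v_{5}  so sig = (2;(1))
  {4,5}:  v_{4} + v_{5} = v_{1}  so sig = (2;(1))
  {4,7}:  v_{4} + v_{7} = v_{3} + v_{6}  so sig = (2;(1,1))
  {0,4}:  v_{0} + v_{4} = v_{2} + v_{5} + v_{6}  so sig = (2;(1,1,1))
  {1,7}:  v_{1} + v_{7} = v_{3} + v_{5} + v_{6}  so sig = (2;(1,1,1))
  {0,1}:  v_{0} + v_{1} = v_{2} + 2·v_{5} + v_{6}  so sig = (2;(1,1,2))
  {0,7}:  v_{0} + v_{7} = v_{6} + 4·v_{8}  so sig = (2;(1,4))
  {0,3}:  v_{0} + v_{3} = 3·v_{8}  so sig = (2;(3))
  {3,6,8}:  v_{3} + v_{6} + v_{8} = v_{7}  so sig = (3;(1))
  {2,5,7}:  v_{2} + v_{5} + v_{7} = 3·v_{8}  so sig = (3;(3))
  {1,2,3,6}:  v_{1} + v_{2} + v_{3} + v_{6} = v_{8}  so sig = (4;(1))
  {2,5,6,8}:  v_{2} + v_{5} + v_{6} + v_{8} = v_{0}  so sig = (4;(1))
  {2,3,5,6}:  v_{2} + v_{3} + v_{5} + v_{6} = 2·v_{8}  so sig = (4;(2))

Signatures (|P|; sorted positive RHS coefficients), sorted:
    |P|=2: 9 collections, coeffs (), (1), (1), (1,1), (1,1,1), (1,1,1), (1,1,2), (1,4), (3)
    |P|=3: 2 collections, coeffs (1), (3)
    |P|=4: 3 collections, coeffs (1), (1), (2)


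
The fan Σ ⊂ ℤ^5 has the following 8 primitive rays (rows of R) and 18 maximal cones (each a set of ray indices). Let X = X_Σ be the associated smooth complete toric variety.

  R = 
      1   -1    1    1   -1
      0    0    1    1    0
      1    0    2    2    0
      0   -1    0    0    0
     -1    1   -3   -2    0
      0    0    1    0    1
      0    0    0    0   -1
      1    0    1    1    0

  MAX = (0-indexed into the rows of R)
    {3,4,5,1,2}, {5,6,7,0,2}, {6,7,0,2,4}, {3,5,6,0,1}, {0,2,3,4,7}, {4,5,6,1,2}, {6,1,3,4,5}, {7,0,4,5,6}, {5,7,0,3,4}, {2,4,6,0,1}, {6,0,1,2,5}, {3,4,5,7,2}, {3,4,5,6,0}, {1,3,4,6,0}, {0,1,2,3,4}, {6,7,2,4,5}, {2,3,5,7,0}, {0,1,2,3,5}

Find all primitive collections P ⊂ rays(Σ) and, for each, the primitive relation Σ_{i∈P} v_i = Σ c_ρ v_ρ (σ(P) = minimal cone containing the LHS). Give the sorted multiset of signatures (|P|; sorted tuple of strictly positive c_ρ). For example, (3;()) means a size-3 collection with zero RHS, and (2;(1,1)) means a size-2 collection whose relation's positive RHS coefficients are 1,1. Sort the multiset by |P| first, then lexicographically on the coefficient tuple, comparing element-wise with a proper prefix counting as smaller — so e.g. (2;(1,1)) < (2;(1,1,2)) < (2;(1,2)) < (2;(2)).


|primitive collections| = 5. Relations:

  P = {1,7}:  v_{1} + v_{7} = v_{2} — sig = (2;(1))
  P = {3,6,7}:  v_{3} + v_{6} + v_{7} = v_{0} — sig = (3;(1))
  P = {2,3,6}:  v_{2} + v_{3} + v_{6} = v_{0} + v_{1} — sig = (3;(1,1))
  P = {0,1,4,5}:  v_{0} + v_{1} + v_{4} + v_{5} = 0 — sig = (4;())
  P = {0,2,4,5}:  v_{0} + v_{2} + v_{4} + v_{5} = v_{7} — sig = (4;(1))

Sorted signature multiset PRS(X):
    |P|=2: 1 collection, coeffs (1)
    |P|=3: 2 collections, coeffs (1), (1,1)
    |P|=4: 2 collections, coeffs (), (1)


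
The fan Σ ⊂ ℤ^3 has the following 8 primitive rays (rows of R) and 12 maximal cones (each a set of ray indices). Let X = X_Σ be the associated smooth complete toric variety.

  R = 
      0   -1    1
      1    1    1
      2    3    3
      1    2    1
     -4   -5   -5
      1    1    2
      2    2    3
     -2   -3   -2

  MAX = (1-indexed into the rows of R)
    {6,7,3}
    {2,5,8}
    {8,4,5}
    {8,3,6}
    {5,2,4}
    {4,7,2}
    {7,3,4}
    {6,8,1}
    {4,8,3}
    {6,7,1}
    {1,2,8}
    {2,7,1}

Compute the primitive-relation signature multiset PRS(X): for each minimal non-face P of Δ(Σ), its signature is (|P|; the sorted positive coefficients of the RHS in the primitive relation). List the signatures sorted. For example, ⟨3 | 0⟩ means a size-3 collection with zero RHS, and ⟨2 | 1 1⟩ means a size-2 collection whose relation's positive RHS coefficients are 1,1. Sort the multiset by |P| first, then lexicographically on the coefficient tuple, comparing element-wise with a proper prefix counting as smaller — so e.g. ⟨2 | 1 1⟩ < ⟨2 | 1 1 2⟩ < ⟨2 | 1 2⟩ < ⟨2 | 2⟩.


Primitive collections (11):

  P={1,4}:  v_{1} + v_{4} = v_{6}  →  sig = ⟨2 | 1⟩
  P={2,6}:  v_{2} + v_{6} = v_{7}  →  sig = ⟨2 | 1⟩
  P={4,6}:  v_{4} + v_{6} = v_{3}  →  sig = ⟨2 | 1⟩
  P={5,7}:  v_{5} + v_{7} = v_{8}  →  sig = ⟨2 | 1⟩
  P={7,8}:  v_{7} + v_{8} = v_{1}  →  sig = ⟨2 | 1⟩
  P={2,3}:  v_{2} + v_{3} = v_{4} + v_{7}  →  sig = ⟨2 | 1 1⟩
  P={5,6}:  v_{5} + v_{6} = v_{4} + 2·v_{8}  →  sig = ⟨2 | 1 2⟩
  P={1,3}:  v_{1} + v_{3} = 2·v_{6}  →  sig = ⟨2 | 2⟩
  P={1,5}:  v_{1} + v_{5} = 2·v_{8}  →  sig = ⟨2 | 2⟩
  P={3,5}:  v_{3} + v_{5} = 2·v_{4} + 2·v_{8}  →  sig = ⟨2 | 2 2⟩
  P={2,4,8}:  v_{2} + v_{4} + v_{8} = 0  →  sig = ⟨3 | 0⟩

Signatures (|P|; sorted positive RHS coefficients), sorted:
    |P|=2: 10 collections, coeffs (1), (1), (1), (1), (1), (1,1), (1,2), (2), (2), (2,2)
    |P|=3: 1 collection, coeffs ()


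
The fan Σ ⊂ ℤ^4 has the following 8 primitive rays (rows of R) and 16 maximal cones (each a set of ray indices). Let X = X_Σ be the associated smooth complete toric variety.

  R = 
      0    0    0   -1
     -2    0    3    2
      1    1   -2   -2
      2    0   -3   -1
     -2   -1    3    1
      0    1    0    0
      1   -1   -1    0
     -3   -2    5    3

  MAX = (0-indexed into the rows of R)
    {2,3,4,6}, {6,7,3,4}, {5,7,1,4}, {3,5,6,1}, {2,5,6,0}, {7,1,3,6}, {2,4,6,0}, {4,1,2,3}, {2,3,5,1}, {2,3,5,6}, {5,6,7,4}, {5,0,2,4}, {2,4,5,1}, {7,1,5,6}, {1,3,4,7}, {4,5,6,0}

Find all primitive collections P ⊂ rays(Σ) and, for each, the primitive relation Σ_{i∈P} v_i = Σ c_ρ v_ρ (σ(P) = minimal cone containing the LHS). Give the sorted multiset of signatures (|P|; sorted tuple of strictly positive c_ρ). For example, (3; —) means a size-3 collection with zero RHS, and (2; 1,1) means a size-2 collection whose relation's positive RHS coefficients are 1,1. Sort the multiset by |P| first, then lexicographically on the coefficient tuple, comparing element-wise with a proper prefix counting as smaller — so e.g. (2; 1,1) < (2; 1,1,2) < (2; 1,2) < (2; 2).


9 collections generate NE(X_Σ); each relation:

  {2,7}:  v_{2} + v_{7} = v_{4}  so sig = (2; 1)
  {0,1}:  v_{0} + v_{1} = v_{4} + v_{5}  so sig = (2; 1,1)
  {0,3}:  v_{0} + v_{3} = v_{2} + v_{6}  so sig = (2; 1,1)
  {0,7}:  v_{0} + v_{7} = 2·v_{4} + v_{5} + v_{6}  so sig = (2; 1,1,2)
  {1,2,6}:  v_{1} + v_{2} + v_{6} = 0  so sig = (3; —)
  {3,4,5}:  v_{3} + v_{4} + v_{5} = 0  so sig = (3; —)
  {1,4,6}:  v_{1} + v_{4} + v_{6} = v_{7}  so sig = (3; 1)
  {3,5,7}:  v_{3} + v_{5} + v_{7} = v_{1} + v_{6}  so sig = (3; 1,1)
  {2,4,5,6}:  v_{2} + v_{4} + v_{5} + v_{6} = v_{0}  so sig = (4; 1)

so the primitive-relation signature multiset is
    (2; 1)
    (2; 1,1)
    (2; 1,1)
    (2; 1,1,2)
    (3; —)
    (3; —)
    (3; 1)
    (3; 1,1)
    (4; 1)


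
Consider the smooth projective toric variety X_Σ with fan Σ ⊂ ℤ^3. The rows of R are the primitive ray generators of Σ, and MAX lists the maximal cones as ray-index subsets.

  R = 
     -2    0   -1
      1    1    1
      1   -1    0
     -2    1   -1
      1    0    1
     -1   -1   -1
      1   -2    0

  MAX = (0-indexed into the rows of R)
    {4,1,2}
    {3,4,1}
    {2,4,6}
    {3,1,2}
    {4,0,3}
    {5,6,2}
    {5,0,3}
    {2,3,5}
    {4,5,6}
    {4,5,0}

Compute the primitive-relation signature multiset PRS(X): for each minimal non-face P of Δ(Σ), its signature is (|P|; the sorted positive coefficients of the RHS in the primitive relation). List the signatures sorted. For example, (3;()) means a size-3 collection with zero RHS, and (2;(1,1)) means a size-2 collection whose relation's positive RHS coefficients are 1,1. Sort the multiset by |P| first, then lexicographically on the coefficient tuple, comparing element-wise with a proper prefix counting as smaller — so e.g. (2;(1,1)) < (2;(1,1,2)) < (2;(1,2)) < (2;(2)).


The 9 primitive collections of Σ (r=7, n=3):

  • {1,5}:  v_{1} + v_{5} = 0  →  sig = (2;())
  • {0,2}:  v_{0} + v_{2} = v_{5}  →  sig = (2;(1))
  • {3,6}:  v_{3} + v_{6} = v_{5}  →  sig = (2;(1))
  • {0,1}:  v_{0} + v_{1} = v_{3} + v_{4}  →  sig = (2;(1,1))
  • {1,6}:  v_{1} + v_{6} = v_{2} + v_{4}  →  sig = (2;(1,1))
  • {0,6}:  v_{0} + v_{6} = v_{4} + 2·v_{5}  →  sig = (2;(1,2))
  • {2,3,4}:  v_{2} + v_{3} + v_{4} = 0  →  sig = (3;())
  • {2,4,5}:  v_{2} + v_{4} + v_{5} = v_{6}  →  sig = (3;(1))
  • {3,4,5}:  v_{3} + v_{4} + v_{5} = v_{0}  →  sig = (3;(1))

Sorted signature multiset PRS(X):
    (2;())
    (2;(1))
    (2;(1))
    (2;(1,1))
    (2;(1,1))
    (2;(1,2))
    (3;())
    (3;(1))
    (3;(1))


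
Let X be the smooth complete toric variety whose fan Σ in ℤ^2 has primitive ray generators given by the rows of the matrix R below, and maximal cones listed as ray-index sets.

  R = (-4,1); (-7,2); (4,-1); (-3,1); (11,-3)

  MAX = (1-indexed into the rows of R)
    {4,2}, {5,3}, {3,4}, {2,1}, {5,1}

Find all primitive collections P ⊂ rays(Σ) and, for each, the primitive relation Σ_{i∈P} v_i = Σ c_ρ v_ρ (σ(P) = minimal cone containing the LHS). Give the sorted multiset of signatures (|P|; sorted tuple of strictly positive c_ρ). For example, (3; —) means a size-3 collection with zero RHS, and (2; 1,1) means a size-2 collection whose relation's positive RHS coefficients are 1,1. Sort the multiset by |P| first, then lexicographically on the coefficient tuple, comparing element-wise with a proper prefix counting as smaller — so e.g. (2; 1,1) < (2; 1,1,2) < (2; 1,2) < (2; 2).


The 5 primitive collections of Σ (r=5, n=2):

  • {1,3}:  v_{1} + v_{3} = 0  ⟹  sig = (2; —)
  • {1,4}:  v_{1} + v_{4} = v_{2}  ⟹  sig = (2; 1)
  • {2,3}:  v_{2} + v_{3} = v_{4}  ⟹  sig = (2; 1)
  • {2,5}:  v_{2} + v_{5} = v_{3}  ⟹  sig = (2; 1)
  • {4,5}:  v_{4} + v_{5} = 2·v_{3}  ⟹  sig = (2; 2)

so the primitive-relation signature multiset is
    (2; —)
    (2; 1)
    (2; 1)
    (2; 1)
    (2; 2)


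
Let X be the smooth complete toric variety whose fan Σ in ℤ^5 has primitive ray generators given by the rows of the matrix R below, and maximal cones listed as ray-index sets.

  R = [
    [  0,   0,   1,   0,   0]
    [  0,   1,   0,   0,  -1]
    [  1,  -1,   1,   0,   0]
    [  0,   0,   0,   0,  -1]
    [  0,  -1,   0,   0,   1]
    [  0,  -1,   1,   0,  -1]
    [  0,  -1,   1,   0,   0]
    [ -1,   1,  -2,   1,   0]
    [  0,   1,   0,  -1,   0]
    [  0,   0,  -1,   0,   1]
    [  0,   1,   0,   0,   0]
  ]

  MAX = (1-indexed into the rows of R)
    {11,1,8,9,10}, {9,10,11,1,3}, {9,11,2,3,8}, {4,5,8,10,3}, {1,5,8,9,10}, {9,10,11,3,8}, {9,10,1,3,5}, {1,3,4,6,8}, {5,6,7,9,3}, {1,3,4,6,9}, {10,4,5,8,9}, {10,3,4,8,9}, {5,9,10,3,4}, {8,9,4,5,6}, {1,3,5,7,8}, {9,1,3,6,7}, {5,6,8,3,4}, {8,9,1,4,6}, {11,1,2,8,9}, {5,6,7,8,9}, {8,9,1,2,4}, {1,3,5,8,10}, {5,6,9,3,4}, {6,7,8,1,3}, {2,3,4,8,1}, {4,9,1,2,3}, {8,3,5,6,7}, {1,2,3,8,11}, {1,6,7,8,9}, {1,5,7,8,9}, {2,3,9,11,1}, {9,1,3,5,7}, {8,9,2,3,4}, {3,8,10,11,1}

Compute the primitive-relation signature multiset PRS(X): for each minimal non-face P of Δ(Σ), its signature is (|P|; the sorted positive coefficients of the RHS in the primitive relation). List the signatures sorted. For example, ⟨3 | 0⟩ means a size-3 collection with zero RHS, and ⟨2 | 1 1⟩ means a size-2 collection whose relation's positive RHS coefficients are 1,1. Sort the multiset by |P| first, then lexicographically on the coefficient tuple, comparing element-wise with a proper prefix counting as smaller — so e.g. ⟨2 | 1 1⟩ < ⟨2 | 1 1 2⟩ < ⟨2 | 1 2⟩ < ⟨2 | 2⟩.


Minimal non-faces — 18 found among 11 rays, 34 max cones:

  {2,5}:  v_{2} + v_{5} = 0  ⇒ sig = ⟨2 | 0⟩
  {4,7}:  v_{4} + v_{7} = v_{6}  ⇒ sig = ⟨2 | 1⟩
  {4,11}:  v_{4} + v_{11} = v_{2}  ⇒ sig = ⟨2 | 1⟩
  {7,10}:  v_{7} + v_{10} = v_{5}  ⇒ sig = ⟨2 | 1⟩
  {7,11}:  v_{7} + v_{11} = v_{1}  ⇒ sig = ⟨2 | 1⟩
  {2,7}:  v_{2} + v_{7} = v_{1} + v_{4}  ⇒ sig = ⟨2 | 1 1⟩
  {5,11}:  v_{5} + v_{11} = v_{1} + v_{10}  ⇒ sig = ⟨2 | 1 1⟩
  {6,10}:  v_{6} + v_{10} = v_{4} + v_{5}  ⇒ sig = ⟨2 | 1 1⟩
  {6,11}:  v_{6} + v_{11} = v_{1} + v_{4}  ⇒ sig = ⟨2 | 1 1⟩
  {2,10}:  v_{2} + v_{10} = v_{3} + v_{8} + v_{9}  ⇒ sig = ⟨2 | 1 1 1⟩
  {2,6}:  v_{2} + v_{6} = v_{1} + 2·v_{4}  ⇒ sig = ⟨2 | 1 2⟩
  {1,4,10}:  v_{1} + v_{4} + v_{10} = 0  ⇒ sig = ⟨3 | 0⟩
  {1,4,5}:  v_{1} + v_{4} + v_{5} = v_{7}  ⇒ sig = ⟨3 | 1⟩
  {1,5,6}:  v_{1} + v_{5} + v_{6} = 2·v_{7}  ⇒ sig = ⟨3 | 2⟩
  {3,7,8,9}:  v_{3} + v_{7} + v_{8} + v_{9} = 0  ⇒ sig = ⟨4 | 0⟩
  {1,3,8,9}:  v_{1} + v_{3} + v_{8} + v_{9} = v_{11}  ⇒ sig = ⟨4 | 1⟩
  {3,5,8,9}:  v_{3} + v_{5} + v_{8} + v_{9} = v_{10}  ⇒ sig = ⟨4 | 1⟩
  {3,6,8,9}:  v_{3} + v_{6} + v_{8} + v_{9} = v_{4}  ⇒ sig = ⟨4 | 1⟩

Hence PRS(X_Σ) =
{ ⟨2 | 0⟩,  ⟨2 | 1⟩ ×4,  ⟨2 | 1 1⟩ ×4,  ⟨2 | 1 1 1⟩,  ⟨2 | 1 2⟩,  ⟨3 | 0⟩,  ⟨3 | 1⟩,  ⟨3 | 2⟩,  ⟨4 | 0⟩,  ⟨4 | 1⟩ ×3 }


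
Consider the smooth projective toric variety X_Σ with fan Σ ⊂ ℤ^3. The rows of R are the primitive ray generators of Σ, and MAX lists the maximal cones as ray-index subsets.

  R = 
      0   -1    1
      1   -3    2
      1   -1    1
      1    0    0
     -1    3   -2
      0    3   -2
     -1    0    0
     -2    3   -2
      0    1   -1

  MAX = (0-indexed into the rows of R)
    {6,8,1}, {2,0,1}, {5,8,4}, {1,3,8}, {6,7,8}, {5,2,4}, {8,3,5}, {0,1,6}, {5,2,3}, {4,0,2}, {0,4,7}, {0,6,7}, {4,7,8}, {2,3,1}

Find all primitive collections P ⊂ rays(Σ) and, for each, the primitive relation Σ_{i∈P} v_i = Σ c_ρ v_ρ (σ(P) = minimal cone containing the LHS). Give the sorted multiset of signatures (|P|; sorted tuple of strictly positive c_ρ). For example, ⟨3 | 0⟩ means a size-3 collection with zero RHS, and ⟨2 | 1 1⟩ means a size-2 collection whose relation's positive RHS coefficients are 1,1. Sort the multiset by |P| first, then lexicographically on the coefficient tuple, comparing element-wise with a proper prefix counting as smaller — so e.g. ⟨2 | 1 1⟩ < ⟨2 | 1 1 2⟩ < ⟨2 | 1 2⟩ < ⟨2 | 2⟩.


The 15 primitive collections of Σ (r=9, n=3):

  P = {0,8}:  v_{0} + v_{8} = 0  ⇒ sig = ⟨2 | 0⟩
  P = {1,4}:  v_{1} + v_{4} = 0  ⇒ sig = ⟨2 | 0⟩
  P = {3,6}:  v_{3} + v_{6} = 0  ⇒ sig = ⟨2 | 0⟩
  P = {0,3}:  v_{0} + v_{3} = v_{2}  ⇒ sig = ⟨2 | 1⟩
  P = {1,5}:  v_{1} + v_{5} = v_{3}  ⇒ sig = ⟨2 | 1⟩
  P = {1,7}:  v_{1} + v_{7} = v_{6}  ⇒ sig = ⟨2 | 1⟩
  P = {2,6}:  v_{2} + v_{6} = v_{0}  ⇒ sig = ⟨2 | 1⟩
  P = {2,8}:  v_{2} + v_{8} = v_{3}  ⇒ sig = ⟨2 | 1⟩
  P = {3,4}:  v_{3} + v_{4} = v_{5}  ⇒ sig = ⟨2 | 1⟩
  P = {3,7}:  v_{3} + v_{7} = v_{4}  ⇒ sig = ⟨2 | 1⟩
  P = {4,6}:  v_{4} + v_{6} = v_{7}  ⇒ sig = ⟨2 | 1⟩
  P = {5,6}:  v_{5} + v_{6} = v_{4}  ⇒ sig = ⟨2 | 1⟩
  P = {0,5}:  v_{0} + v_{5} = v_{2} + v_{4}  ⇒ sig = ⟨2 | 1 1⟩
  P = {2,7}:  v_{2} + v_{7} = v_{0} + v_{4}  ⇒ sig = ⟨2 | 1 1⟩
  P = {5,7}:  v_{5} + v_{7} = 2·v_{4}  ⇒ sig = ⟨2 | 2⟩

Hence PRS(X_Σ) =
[⟨2 | 0⟩, ⟨2 | 0⟩, ⟨2 | 0⟩, ⟨2 | 1⟩, ⟨2 | 1⟩, ⟨2 | 1⟩, ⟨2 | 1⟩, ⟨2 | 1⟩, ⟨2 | 1⟩, ⟨2 | 1⟩, ⟨2 | 1⟩, ⟨2 | 1⟩, ⟨2 | 1 1⟩, ⟨2 | 1 1⟩, ⟨2 | 2⟩]


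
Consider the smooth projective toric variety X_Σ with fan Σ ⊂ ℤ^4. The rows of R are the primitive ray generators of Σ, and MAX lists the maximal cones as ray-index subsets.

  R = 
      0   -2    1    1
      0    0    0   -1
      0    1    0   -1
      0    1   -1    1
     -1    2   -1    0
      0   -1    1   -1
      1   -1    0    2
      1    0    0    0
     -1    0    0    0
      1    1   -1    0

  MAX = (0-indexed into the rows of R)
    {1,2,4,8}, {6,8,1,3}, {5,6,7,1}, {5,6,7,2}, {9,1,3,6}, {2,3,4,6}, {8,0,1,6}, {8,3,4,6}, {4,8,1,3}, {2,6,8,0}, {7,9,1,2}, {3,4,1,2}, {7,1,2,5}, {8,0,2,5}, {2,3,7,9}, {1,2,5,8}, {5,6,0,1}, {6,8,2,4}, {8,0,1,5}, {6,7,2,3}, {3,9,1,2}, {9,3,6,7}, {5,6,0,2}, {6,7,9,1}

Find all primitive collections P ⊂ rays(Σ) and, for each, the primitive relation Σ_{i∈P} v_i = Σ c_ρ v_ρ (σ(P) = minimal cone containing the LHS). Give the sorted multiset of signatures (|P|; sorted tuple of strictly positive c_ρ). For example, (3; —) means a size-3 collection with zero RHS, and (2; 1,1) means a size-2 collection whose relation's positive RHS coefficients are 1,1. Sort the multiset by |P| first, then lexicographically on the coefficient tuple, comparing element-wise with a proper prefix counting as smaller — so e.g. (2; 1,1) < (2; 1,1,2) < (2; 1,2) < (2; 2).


Δ(Σ) — 10 vertices, 18 min non-faces:

  • {3,5}:  v_{3} + v_{5} = 0 — sig = (2; —)
  • {7,8}:  v_{7} + v_{8} = 0 — sig = (2; —)
  • {0,3}:  v_{0} + v_{3} = v_{6} + v_{8} — sig = (2; 1,1)
  • {0,7}:  v_{0} + v_{7} = v_{5} + v_{6} — sig = (2; 1,1)
  • {0,9}:  v_{0} + v_{9} = v_{1} + v_{6} — sig = (2; 1,1)
  • {4,5}:  v_{4} + v_{5} = v_{2} + v_{8} — sig = (2; 1,1)
  • {4,7}:  v_{4} + v_{7} = v_{2} + v_{3} — sig = (2; 1,1)
  • {5,9}:  v_{5} + v_{9} = v_{1} + v_{7} — sig = (2; 1,1)
  • {8,9}:  v_{8} + v_{9} = v_{1} + v_{3} — sig = (2; 1,1)
  • {0,4}:  v_{0} + v_{4} = v_{2} + v_{6} + 2·v_{8} — sig = (2; 1,1,2)
  • {4,9}:  v_{4} + v_{9} = v_{1} + v_{2} + 2·v_{3} — sig = (2; 1,1,2)
  • {0,1,2}:  v_{0} + v_{1} + v_{2} = v_{5} — sig = (3; 1)
  • {1,2,6}:  v_{1} + v_{2} + v_{6} = v_{7} — sig = (3; 1)
  • {1,3,7}:  v_{1} + v_{3} + v_{7} = v_{9} — sig = (3; 1)
  • {1,4,6}:  v_{1} + v_{4} + v_{6} = v_{3} — sig = (3; 1)
  • {2,3,8}:  v_{2} + v_{3} + v_{8} = v_{4} — sig = (3; 1)
  • {5,6,8}:  v_{5} + v_{6} + v_{8} = v_{0} — sig = (3; 1)
  • {2,6,9}:  v_{2} + v_{6} + v_{9} = v_{3} + 2·v_{7} — sig = (3; 1,2)

so the primitive-relation signature multiset is
    (2; —)
    (2; —)
    (2; 1,1)
    (2; 1,1)
    (2; 1,1)
    (2; 1,1)
    (2; 1,1)
    (2; 1,1)
    (2; 1,1)
    (2; 1,1,2)
    (2; 1,1,2)
    (3; 1)
    (3; 1)
    (3; 1)
    (3; 1)
    (3; 1)
    (3; 1)
    (3; 1,2)


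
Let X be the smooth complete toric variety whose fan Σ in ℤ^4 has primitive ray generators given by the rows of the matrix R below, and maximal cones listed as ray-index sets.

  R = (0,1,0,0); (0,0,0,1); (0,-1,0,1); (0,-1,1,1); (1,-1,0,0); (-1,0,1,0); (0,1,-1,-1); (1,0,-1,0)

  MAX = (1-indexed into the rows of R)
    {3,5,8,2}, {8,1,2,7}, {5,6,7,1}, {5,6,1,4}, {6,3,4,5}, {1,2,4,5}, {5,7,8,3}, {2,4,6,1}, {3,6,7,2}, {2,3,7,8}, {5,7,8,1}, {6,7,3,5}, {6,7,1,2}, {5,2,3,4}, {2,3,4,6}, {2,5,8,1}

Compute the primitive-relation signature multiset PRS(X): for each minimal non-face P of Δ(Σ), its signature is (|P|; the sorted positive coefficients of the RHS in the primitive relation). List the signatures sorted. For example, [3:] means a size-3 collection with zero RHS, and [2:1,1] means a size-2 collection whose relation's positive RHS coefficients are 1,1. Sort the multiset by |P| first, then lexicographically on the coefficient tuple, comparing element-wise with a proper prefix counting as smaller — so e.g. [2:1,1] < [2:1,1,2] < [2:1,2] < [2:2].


Primitive collections (6):

  {4,7}:  v_{4} + v_{7} = 0 ; sig = [2:]
  {6,8}:  v_{6} + v_{8} = 0 ; sig = [2:]
  {1,3}:  v_{1} + v_{3} = v_{2} ; sig = [2:1]
  {4,8}:  v_{4} + v_{8} = v_{2} + v_{5} ; sig = [2:1,1]
  {2,5,6}:  v_{2} + v_{5} + v_{6} = v_{4} ; sig = [3:1]
  {2,5,7}:  v_{2} + v_{5} + v_{7} = v_{8} ; sig = [3:1]

so the primitive-relation signature multiset is
    |P|=2: 4 collections, coeffs (), (), (1), (1,1)
    |P|=3: 2 collections, coeffs (1), (1)


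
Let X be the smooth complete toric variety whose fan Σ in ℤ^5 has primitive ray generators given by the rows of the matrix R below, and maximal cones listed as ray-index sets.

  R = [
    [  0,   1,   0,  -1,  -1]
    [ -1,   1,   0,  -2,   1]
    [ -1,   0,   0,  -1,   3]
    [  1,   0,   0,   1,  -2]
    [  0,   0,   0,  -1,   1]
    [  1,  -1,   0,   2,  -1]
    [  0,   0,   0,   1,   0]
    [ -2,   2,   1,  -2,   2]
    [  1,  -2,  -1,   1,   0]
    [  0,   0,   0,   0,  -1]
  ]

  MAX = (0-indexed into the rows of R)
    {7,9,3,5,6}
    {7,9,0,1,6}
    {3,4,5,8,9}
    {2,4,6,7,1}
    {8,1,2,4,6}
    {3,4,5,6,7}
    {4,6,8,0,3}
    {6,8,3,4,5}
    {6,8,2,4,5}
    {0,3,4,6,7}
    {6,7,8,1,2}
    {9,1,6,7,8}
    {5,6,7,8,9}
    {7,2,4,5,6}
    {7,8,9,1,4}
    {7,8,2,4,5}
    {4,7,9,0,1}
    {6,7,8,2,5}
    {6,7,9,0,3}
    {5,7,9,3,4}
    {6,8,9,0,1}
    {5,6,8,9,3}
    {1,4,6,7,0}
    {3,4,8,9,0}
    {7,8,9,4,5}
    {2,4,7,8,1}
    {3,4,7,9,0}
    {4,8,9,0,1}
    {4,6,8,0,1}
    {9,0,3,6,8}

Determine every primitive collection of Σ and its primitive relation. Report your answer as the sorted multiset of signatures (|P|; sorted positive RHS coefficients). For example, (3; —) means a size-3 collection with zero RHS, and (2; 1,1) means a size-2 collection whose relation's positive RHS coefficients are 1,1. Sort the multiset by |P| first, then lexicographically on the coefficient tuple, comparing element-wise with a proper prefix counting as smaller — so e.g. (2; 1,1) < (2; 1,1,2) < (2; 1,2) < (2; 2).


Primitive collections (10):

  P={1,5}:  v_{1} + v_{5} = 0  ⇒ sig = (2; —)
  P={0,5}:  v_{0} + v_{5} = v_{3}  ⇒ sig = (2; 1)
  P={1,3}:  v_{1} + v_{3} = v_{0}  ⇒ sig = (2; 1)
  P={2,3}:  v_{2} + v_{3} = v_{4} + v_{6}  ⇒ sig = (2; 1,1)
  P={2,9}:  v_{2} + v_{9} = v_{7} + v_{8}  ⇒ sig = (2; 1,1)
  P={0,2}:  v_{0} + v_{2} = v_{1} + v_{4} + v_{6}  ⇒ sig = (2; 1,1,1)
  P={3,7,8}:  v_{3} + v_{7} + v_{8} = 0  ⇒ sig = (3; —)
  P={4,6,9}:  v_{4} + v_{6} + v_{9} = 0  ⇒ sig = (3; —)
  P={0,7,8}:  v_{0} + v_{7} + v_{8} = v_{1}  ⇒ sig = (3; 1)
  P={4,6,7,8}:  v_{4} + v_{6} + v_{7} + v_{8} = v_{2}  ⇒ sig = (4; 1)

so the primitive-relation signature multiset is
    (2; —)
    (2; 1)
    (2; 1)
    (2; 1,1)
    (2; 1,1)
    (2; 1,1,1)
    (3; —)
    (3; —)
    (3; 1)
    (4; 1)


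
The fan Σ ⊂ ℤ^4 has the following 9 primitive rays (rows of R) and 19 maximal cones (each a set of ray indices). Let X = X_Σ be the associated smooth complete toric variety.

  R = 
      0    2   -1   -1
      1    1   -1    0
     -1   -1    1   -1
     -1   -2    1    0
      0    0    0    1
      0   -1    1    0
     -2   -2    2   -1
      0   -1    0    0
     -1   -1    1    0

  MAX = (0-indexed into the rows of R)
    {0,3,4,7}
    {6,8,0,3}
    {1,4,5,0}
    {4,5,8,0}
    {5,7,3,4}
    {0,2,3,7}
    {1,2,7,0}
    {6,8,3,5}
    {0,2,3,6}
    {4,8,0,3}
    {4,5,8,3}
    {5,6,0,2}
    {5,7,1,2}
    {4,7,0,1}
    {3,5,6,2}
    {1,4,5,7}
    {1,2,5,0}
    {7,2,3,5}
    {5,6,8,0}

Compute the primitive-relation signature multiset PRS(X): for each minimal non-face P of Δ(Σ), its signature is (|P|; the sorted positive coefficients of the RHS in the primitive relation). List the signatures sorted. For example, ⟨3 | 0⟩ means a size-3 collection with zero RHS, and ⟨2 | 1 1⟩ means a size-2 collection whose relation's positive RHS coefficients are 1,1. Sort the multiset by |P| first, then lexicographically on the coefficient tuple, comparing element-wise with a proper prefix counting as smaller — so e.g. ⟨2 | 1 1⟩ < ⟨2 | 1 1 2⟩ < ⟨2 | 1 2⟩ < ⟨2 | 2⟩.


|primitive collections| = 10. Relations:

  P={1,8}:  v_{1} + v_{8} = 0 ; sig = ⟨2 | 0⟩
  P={1,3}:  v_{1} + v_{3} = v_{7} ; sig = ⟨2 | 1⟩
  P={1,6}:  v_{1} + v_{6} = v_{2} ; sig = ⟨2 | 1⟩
  P={2,4}:  v_{2} + v_{4} = v_{8} ; sig = ⟨2 | 1⟩
  P={2,8}:  v_{2} + v_{8} = v_{6} ; sig = ⟨2 | 1⟩
  P={7,8}:  v_{7} + v_{8} = v_{3} ; sig = ⟨2 | 1⟩
  P={6,7}:  v_{6} + v_{7} = v_{2} + v_{3} ; sig = ⟨2 | 1 1⟩
  P={4,6}:  v_{4} + v_{6} = 2·v_{8} ; sig = ⟨2 | 2⟩
  P={0,3,5}:  v_{0} + v_{3} + v_{5} = v_{2} ; sig = ⟨3 | 1⟩
  P={0,5,7}:  v_{0} + v_{5} + v_{7} = v_{1} + v_{2} ; sig = ⟨3 | 1 1⟩

so the primitive-relation signature multiset is
    |P|=2: 8 collections, coeffs (), (1), (1), (1), (1), (1), (1,1), (2)
    |P|=3: 2 collections, coeffs (1), (1,1)


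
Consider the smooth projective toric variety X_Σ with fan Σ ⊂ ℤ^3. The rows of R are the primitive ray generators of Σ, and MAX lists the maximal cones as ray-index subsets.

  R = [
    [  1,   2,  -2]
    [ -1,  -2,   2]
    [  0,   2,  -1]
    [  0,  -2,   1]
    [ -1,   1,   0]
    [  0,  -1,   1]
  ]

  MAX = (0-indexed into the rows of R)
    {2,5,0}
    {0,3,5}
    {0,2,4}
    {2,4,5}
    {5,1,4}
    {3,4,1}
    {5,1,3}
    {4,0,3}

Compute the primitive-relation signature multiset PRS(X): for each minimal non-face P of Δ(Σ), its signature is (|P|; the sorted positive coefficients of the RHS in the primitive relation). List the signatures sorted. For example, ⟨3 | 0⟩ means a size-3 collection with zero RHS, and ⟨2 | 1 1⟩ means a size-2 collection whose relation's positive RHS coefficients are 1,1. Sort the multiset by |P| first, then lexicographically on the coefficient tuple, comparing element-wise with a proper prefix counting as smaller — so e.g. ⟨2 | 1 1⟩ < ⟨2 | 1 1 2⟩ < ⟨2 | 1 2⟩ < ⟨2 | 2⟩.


Minimal non-faces — 5 found among 6 rays, 8 max cones:

  P={0,1}:  v_{0} + v_{1} = 0 — sig = ⟨2 | 0⟩
  P={2,3}:  v_{2} + v_{3} = 0 — sig = ⟨2 | 0⟩
  P={1,2}:  v_{1} + v_{2} = v_{4} + v_{5} — sig = ⟨2 | 1 1⟩
  P={0,4,5}:  v_{0} + v_{4} + v_{5} = v_{2} — sig = ⟨3 | 1⟩
  P={3,4,5}:  v_{3} + v_{4} + v_{5} = v_{1} — sig = ⟨3 | 1⟩

so the primitive-relation signature multiset is
{ ⟨2 | 0⟩ ×2,  ⟨2 | 1 1⟩,  ⟨3 | 1⟩ ×2 }


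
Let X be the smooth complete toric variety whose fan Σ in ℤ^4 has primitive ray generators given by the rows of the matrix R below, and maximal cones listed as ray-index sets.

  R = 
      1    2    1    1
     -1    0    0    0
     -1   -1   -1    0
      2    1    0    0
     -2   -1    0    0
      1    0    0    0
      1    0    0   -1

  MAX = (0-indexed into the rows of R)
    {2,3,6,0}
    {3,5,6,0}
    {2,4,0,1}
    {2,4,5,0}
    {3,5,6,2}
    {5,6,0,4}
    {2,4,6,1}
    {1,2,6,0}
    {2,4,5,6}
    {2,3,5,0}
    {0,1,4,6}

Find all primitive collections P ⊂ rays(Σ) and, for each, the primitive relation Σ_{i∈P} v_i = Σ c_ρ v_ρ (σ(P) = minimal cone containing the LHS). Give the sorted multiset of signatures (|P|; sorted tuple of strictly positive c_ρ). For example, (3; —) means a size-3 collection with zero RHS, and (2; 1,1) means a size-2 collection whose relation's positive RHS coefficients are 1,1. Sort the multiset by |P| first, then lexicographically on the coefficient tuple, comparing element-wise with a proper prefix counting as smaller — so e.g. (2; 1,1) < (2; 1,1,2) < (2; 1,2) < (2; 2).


Δ(Σ) — 7 vertices, 5 min non-faces:

  P = {1,5}:  v_{1} + v_{5} = 0  →  sig = (2; —)
  P = {3,4}:  v_{3} + v_{4} = 0  →  sig = (2; —)
  P = {1,3}:  v_{1} + v_{3} = v_{0} + v_{2} + v_{6}  →  sig = (2; 1,1,1)
  P = {0,2,4,6}:  v_{0} + v_{2} + v_{4} + v_{6} = v_{1}  →  sig = (4; 1)
  P = {0,2,5,6}:  v_{0} + v_{2} + v_{5} + v_{6} = v_{3}  →  sig = (4; 1)

Signatures (|P|; sorted positive RHS coefficients), sorted:
{ (2; —) ×2,  (2; 1,1,1),  (4; 1) ×2 }


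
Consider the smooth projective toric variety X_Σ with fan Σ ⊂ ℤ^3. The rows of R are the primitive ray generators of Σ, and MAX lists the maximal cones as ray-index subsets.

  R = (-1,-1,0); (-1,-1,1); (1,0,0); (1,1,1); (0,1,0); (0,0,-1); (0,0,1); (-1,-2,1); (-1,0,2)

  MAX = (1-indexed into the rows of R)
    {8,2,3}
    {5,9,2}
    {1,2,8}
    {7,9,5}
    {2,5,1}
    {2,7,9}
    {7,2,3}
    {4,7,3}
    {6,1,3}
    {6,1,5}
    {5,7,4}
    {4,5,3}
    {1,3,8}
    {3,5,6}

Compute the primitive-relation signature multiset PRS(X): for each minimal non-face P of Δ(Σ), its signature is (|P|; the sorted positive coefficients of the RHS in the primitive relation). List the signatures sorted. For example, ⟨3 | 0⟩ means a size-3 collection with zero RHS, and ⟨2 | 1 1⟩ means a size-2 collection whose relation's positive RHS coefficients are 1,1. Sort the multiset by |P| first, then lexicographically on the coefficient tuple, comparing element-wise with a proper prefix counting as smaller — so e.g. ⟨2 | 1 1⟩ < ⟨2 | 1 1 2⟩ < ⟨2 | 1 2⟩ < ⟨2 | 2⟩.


|primitive collections| = 20. Relations:

  • {6,7}:  v_{6} + v_{7} = 0  ⇒ sig = ⟨2 | 0⟩
  • {1,4}:  v_{1} + v_{4} = v_{7}  ⇒ sig = ⟨2 | 1⟩
  • {1,7}:  v_{1} + v_{7} = v_{2}  ⇒ sig = ⟨2 | 1⟩
  • {2,6}:  v_{2} + v_{6} = v_{1}  ⇒ sig = ⟨2 | 1⟩
  • {5,8}:  v_{5} + v_{8} = v_{2}  ⇒ sig = ⟨2 | 1⟩
  • {4,6}:  v_{4} + v_{6} = v_{3} + v_{5}  ⇒ sig = ⟨2 | 1 1⟩
  • {6,9}:  v_{6} + v_{9} = v_{2} + v_{5}  ⇒ sig = ⟨2 | 1 1⟩
  • {4,8}:  v_{4} + v_{8} = v_{2} + v_{3} + v_{7}  ⇒ sig = ⟨2 | 1 1 1⟩
  • {1,9}:  v_{1} + v_{9} = 2·v_{2} + v_{5}  ⇒ sig = ⟨2 | 1 2⟩
  • {6,8}:  v_{6} + v_{8} = 2·v_{1} + v_{3}  ⇒ sig = ⟨2 | 1 2⟩
  • {7,8}:  v_{7} + v_{8} = 2·v_{2} + v_{3}  ⇒ sig = ⟨2 | 1 2⟩
  • {8,9}:  v_{8} + v_{9} = 2·v_{2} + v_{7}  ⇒ sig = ⟨2 | 1 2⟩
  • {4,9}:  v_{4} + v_{9} = v_{5} + 3·v_{7}  ⇒ sig = ⟨2 | 1 3⟩
  • {2,4}:  v_{2} + v_{4} = 2·v_{7}  ⇒ sig = ⟨2 | 2⟩
  • {3,9}:  v_{3} + v_{9} = 2·v_{7}  ⇒ sig = ⟨2 | 2⟩
  • {1,3,5}:  v_{1} + v_{3} + v_{5} = 0  ⇒ sig = ⟨3 | 0⟩
  • {1,2,3}:  v_{1} + v_{2} + v_{3} = v_{8}  ⇒ sig = ⟨3 | 1⟩
  • {2,3,5}:  v_{2} + v_{3} + v_{5} = v_{7}  ⇒ sig = ⟨3 | 1⟩
  • {2,5,7}:  v_{2} + v_{5} + v_{7} = v_{9}  ⇒ sig = ⟨3 | 1⟩
  • {3,5,7}:  v_{3} + v_{5} + v_{7} = v_{4}  ⇒ sig = ⟨3 | 1⟩

so the primitive-relation signature multiset is
[⟨2 | 0⟩, ⟨2 | 1⟩, ⟨2 | 1⟩, ⟨2 | 1⟩, ⟨2 | 1⟩, ⟨2 | 1 1⟩, ⟨2 | 1 1⟩, ⟨2 | 1 1 1⟩, ⟨2 | 1 2⟩, ⟨2 | 1 2⟩, ⟨2 | 1 2⟩, ⟨2 | 1 2⟩, ⟨2 | 1 3⟩, ⟨2 | 2⟩, ⟨2 | 2⟩, ⟨3 | 0⟩, ⟨3 | 1⟩, ⟨3 | 1⟩, ⟨3 | 1⟩, ⟨3 | 1⟩]


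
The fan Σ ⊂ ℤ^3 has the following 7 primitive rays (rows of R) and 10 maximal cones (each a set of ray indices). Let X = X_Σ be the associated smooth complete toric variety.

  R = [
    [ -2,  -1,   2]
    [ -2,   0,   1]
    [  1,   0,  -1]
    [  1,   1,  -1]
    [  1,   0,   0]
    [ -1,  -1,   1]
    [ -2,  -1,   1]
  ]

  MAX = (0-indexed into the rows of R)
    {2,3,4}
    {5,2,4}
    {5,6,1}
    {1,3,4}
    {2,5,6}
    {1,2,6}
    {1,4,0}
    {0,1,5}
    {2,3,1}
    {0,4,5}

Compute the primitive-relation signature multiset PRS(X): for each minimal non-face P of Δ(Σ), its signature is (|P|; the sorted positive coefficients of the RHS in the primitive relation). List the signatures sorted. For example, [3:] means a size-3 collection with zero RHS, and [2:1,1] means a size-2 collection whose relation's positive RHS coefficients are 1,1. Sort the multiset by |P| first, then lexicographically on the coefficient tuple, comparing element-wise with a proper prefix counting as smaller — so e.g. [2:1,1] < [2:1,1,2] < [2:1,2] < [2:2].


Σ has 9 primitive collections:

  P = {3,5}:  v_{3} + v_{5} = 0  →  sig = [2:]
  P = {0,2}:  v_{0} + v_{2} = v_{5}  →  sig = [2:1]
  P = {4,6}:  v_{4} + v_{6} = v_{5}  →  sig = [2:1]
  P = {0,3}:  v_{0} + v_{3} = v_{1} + v_{4}  →  sig = [2:1,1]
  P = {3,6}:  v_{3} + v_{6} = v_{1} + v_{2}  →  sig = [2:1,1]
  P = {0,6}:  v_{0} + v_{6} = v_{1} + 2·v_{5}  →  sig = [2:1,2]
  P = {1,2,4}:  v_{1} + v_{2} + v_{4} = 0  →  sig = [3:]
  P = {1,2,5}:  v_{1} + v_{2} + v_{5} = v_{6}  →  sig = [3:1]
  P = {1,4,5}:  v_{1} + v_{4} + v_{5} = v_{0}  →  sig = [3:1]

Hence PRS(X_Σ) =
[[2:], [2:1], [2:1], [2:1,1], [2:1,1], [2:1,2], [3:], [3:1], [3:1]]


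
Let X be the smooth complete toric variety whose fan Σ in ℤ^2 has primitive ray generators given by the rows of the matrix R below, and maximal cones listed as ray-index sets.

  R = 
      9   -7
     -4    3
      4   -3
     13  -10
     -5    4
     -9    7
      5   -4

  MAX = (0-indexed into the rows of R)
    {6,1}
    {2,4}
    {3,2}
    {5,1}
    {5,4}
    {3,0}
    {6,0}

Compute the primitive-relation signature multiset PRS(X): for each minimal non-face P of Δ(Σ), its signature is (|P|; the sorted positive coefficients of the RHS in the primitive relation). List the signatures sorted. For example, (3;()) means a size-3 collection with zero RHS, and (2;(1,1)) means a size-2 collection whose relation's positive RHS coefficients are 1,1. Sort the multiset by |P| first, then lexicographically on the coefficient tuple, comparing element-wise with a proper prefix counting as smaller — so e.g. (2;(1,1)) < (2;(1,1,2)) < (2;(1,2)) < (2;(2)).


Δ(Σ) — 7 vertices, 14 min non-faces:

  P = {0,5}:  v_{0} + v_{5} = 0  →  sig = (2;())
  P = {1,2}:  v_{1} + v_{2} = 0  →  sig = (2;())
  P = {4,6}:  v_{4} + v_{6} = 0  →  sig = (2;())
  P = {0,1}:  v_{0} + v_{1} = v_{6}  →  sig = (2;(1))
  P = {0,2}:  v_{0} + v_{2} = v_{3}  →  sig = (2;(1))
  P = {0,4}:  v_{0} + v_{4} = v_{2}  →  sig = (2;(1))
  P = {1,3}:  v_{1} + v_{3} = v_{0}  →  sig = (2;(1))
  P = {1,4}:  v_{1} + v_{4} = v_{5}  →  sig = (2;(1))
  P = {2,5}:  v_{2} + v_{5} = v_{4}  →  sig = (2;(1))
  P = {2,6}:  v_{2} + v_{6} = v_{0}  →  sig = (2;(1))
  P = {3,5}:  v_{3} + v_{5} = v_{2}  →  sig = (2;(1))
  P = {5,6}:  v_{5} + v_{6} = v_{1}  →  sig = (2;(1))
  P = {3,4}:  v_{3} + v_{4} = 2·v_{2}  →  sig = (2;(2))
  P = {3,6}:  v_{3} + v_{6} = 2·v_{0}  →  sig = (2;(2))

Signatures (|P|; sorted positive RHS coefficients), sorted:
[(2;()), (2;()), (2;()), (2;(1)), (2;(1)), (2;(1)), (2;(1)), (2;(1)), (2;(1)), (2;(1)), (2;(1)), (2;(1)), (2;(2)), (2;(2))]
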